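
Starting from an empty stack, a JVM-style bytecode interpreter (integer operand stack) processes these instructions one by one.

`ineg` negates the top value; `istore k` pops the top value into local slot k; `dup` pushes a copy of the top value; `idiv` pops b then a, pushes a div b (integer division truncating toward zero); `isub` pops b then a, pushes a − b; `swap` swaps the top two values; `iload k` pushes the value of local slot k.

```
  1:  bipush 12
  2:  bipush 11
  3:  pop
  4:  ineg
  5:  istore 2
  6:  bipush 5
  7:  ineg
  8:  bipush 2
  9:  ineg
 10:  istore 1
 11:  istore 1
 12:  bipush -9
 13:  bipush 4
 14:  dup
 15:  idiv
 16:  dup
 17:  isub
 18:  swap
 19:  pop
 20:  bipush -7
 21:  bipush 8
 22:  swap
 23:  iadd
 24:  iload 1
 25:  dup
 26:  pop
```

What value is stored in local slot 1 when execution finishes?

-5

bipush 12  12
bipush 11  12 11
pop        12
ineg       -12
istore 2   (empty)
bipush 5   5
ineg       -5
bipush 2   -5 2
ineg       -5 -2
istore 1   -5
istore 1   (empty)
bipush -9  -9
bipush 4   -9 4
dup        -9 4 4
idiv       -9 1
dup        -9 1 1
isub       -9 0
swap       0 -9
pop        0
bipush -7  0 -7
bipush 8   0 -7 8
swap       0 8 -7
iadd       0 1
iload 1    0 1 -5
dup        0 1 -5 -5
pop        0 1 -5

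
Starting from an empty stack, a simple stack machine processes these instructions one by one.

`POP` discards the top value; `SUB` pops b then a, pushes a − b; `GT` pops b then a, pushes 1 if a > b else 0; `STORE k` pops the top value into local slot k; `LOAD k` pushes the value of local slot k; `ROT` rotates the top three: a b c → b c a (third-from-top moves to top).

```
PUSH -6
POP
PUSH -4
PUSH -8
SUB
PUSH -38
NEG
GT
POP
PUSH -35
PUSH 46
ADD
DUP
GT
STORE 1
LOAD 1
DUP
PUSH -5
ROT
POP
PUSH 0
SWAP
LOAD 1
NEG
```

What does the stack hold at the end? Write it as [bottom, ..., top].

[0, 0, -5, 0]

PUSH -6  → [-6]
POP      → []
PUSH -4  → [-4]
PUSH -8  → [-4, -8]
SUB      → [4]
PUSH -38 → [4, -38]
NEG      → [4, 38]
GT       → [0]
POP      → []
PUSH -35 → [-35]
PUSH 46  → [-35, 46]
ADD      → [11]
DUP      → [11, 11]
GT       → [0]
STORE 1  → []
LOAD 1   → [0]
DUP      → [0, 0]
PUSH -5  → [0, 0, -5]
ROT      → [0, -5, 0]
POP      → [0, -5]
PUSH 0   → [0, -5, 0]
SWAP     → [0, 0, -5]
LOAD 1   → [0, 0, -5, 0]
NEG      → [0, 0, -5, 0]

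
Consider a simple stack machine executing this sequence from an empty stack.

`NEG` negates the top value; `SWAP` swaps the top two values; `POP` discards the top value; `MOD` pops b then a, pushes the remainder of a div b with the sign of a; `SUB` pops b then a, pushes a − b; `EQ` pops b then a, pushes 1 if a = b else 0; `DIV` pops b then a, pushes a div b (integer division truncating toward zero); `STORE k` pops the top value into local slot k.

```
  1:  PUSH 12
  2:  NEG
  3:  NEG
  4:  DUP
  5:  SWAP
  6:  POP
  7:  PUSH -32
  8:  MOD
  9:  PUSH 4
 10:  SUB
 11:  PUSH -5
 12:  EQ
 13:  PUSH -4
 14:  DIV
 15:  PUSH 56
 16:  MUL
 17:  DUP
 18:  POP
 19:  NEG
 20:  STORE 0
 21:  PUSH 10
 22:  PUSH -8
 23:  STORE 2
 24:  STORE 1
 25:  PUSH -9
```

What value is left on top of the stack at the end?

-9

PUSH 12  → 12
NEG      → -12
NEG      → 12
DUP      → 12 12
SWAP     → 12 12
POP      → 12
PUSH -32 → 12 -32
MOD      → 12
PUSH 4   → 12 4
SUB      → 8
PUSH -5  → 8 -5
EQ       → 0
PUSH -4  → 0 -4
DIV      → 0
PUSH 56  → 0 56
MUL      → 0
DUP      → 0 0
POP      → 0
NEG      → 0
STORE 0  → (empty)
PUSH 10  → 10
PUSH -8  → 10 -8
STORE 2  → 10
STORE 1  → (empty)
PUSH -9  → -9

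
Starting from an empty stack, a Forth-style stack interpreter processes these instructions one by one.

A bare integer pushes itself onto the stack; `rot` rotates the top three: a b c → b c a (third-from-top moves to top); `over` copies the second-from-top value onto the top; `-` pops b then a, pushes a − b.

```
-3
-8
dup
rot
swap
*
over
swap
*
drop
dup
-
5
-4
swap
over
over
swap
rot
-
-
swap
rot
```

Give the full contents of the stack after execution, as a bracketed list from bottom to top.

-3   -> [-3]
-8   -> [-3, -8]
dup  -> [-3, -8, -8]
rot  -> [-8, -8, -3]
swap -> [-8, -3, -8]
*    -> [-8, 24]
over -> [-8, 24, -8]
swap -> [-8, -8, 24]
*    -> [-8, -192]
drop -> [-8]
dup  -> [-8, -8]
-    -> [0]
5    -> [0, 5]
-4   -> [0, 5, -4]
swap -> [0, -4, 5]
over -> [0, -4, 5, -4]
over -> [0, -4, 5, -4, 5]
swap -> [0, -4, 5, 5, -4]
rot  -> [0, -4, 5, -4, 5]
-    -> [0, -4, 5, -9]
-    -> [0, -4, 14]
swap -> [0, 14, -4]
rot  -> [14, -4, 0]

[14, -4, 0]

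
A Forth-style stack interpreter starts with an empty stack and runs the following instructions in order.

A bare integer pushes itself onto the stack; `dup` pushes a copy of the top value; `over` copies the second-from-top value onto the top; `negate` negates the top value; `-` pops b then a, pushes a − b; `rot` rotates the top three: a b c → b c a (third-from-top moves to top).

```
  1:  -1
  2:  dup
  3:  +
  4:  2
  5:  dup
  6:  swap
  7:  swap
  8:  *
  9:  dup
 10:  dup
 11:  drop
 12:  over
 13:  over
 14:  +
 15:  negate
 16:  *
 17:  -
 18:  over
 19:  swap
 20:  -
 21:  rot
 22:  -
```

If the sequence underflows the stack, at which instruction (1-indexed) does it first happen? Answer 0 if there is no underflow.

-1      [-1]
dup     [-1, -1]
+       [-2]
2       [-2, 2]
dup     [-2, 2, 2]
swap    [-2, 2, 2]
swap    [-2, 2, 2]
*       [-2, 4]
dup     [-2, 4, 4]
dup     [-2, 4, 4, 4]
drop    [-2, 4, 4]
over    [-2, 4, 4, 4]
over    [-2, 4, 4, 4, 4]
+       [-2, 4, 4, 8]
negate  [-2, 4, 4, -8]
*       [-2, 4, -32]
-       [-2, 36]
over    [-2, 36, -2]
swap    [-2, -2, 36]
-       [-2, -38]
rot  — needs 3 operands, stack has 2 → underflow

21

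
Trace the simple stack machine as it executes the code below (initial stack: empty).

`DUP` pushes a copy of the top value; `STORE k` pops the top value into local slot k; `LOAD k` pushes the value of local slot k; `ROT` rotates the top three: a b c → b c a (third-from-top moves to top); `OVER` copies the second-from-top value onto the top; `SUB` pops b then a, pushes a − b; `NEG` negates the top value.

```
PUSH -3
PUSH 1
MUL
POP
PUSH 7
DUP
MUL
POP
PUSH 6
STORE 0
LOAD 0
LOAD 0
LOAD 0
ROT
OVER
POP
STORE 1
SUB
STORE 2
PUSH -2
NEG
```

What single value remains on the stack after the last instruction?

PUSH -3 -> [-3]
PUSH 1  -> [-3, 1]
MUL     -> [-3]
POP     -> []
PUSH 7  -> [7]
DUP     -> [7, 7]
MUL     -> [49]
POP     -> []
PUSH 6  -> [6]
STORE 0 -> []
LOAD 0  -> [6]
LOAD 0  -> [6, 6]
LOAD 0  -> [6, 6, 6]
ROT     -> [6, 6, 6]
OVER    -> [6, 6, 6, 6]
POP     -> [6, 6, 6]
STORE 1 -> [6, 6]
SUB     -> [0]
STORE 2 -> []
PUSH -2 -> [-2]
NEG     -> [2]

2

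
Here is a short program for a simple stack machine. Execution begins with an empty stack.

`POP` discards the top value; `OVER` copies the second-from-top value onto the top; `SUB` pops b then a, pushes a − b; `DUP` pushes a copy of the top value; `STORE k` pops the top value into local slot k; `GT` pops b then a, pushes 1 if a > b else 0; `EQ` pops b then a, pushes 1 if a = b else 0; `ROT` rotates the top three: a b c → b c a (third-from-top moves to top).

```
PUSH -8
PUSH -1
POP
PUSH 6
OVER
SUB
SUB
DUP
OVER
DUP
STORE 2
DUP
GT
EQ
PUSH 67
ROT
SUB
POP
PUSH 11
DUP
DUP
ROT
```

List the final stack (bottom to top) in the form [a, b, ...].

[0, 11, 11, 11]

PUSH -8 -> [-8]
PUSH -1 -> [-8, -1]
POP     -> [-8]
PUSH 6  -> [-8, 6]
OVER    -> [-8, 6, -8]
SUB     -> [-8, 14]
SUB     -> [-22]
DUP     -> [-22, -22]
OVER    -> [-22, -22, -22]
DUP     -> [-22, -22, -22, -22]
STORE 2 -> [-22, -22, -22]
DUP     -> [-22, -22, -22, -22]
GT      -> [-22, -22, 0]
EQ      -> [-22, 0]
PUSH 67 -> [-22, 0, 67]
ROT     -> [0, 67, -22]
SUB     -> [0, 89]
POP     -> [0]
PUSH 11 -> [0, 11]
DUP     -> [0, 11, 11]
DUP     -> [0, 11, 11, 11]
ROT     -> [0, 11, 11, 11]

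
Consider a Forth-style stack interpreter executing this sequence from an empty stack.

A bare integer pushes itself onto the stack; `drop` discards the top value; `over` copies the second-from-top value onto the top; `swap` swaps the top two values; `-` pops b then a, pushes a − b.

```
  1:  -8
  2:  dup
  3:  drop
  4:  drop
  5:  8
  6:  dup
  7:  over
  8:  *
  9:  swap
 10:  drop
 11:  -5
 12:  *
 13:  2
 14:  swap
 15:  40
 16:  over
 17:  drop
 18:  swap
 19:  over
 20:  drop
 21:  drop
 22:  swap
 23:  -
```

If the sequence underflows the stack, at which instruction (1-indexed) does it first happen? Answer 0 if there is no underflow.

-8   : -8
dup  : -8 -8
drop : -8
drop : (empty)
8    : 8
dup  : 8 8
over : 8 8 8
*    : 8 64
swap : 64 8
drop : 64
-5   : 64 -5
*    : -320
2    : -320 2
swap : 2 -320
40   : 2 -320 40
over : 2 -320 40 -320
drop : 2 -320 40
swap : 2 40 -320
over : 2 40 -320 40
drop : 2 40 -320
drop : 2 40
swap : 40 2
-    : 38

0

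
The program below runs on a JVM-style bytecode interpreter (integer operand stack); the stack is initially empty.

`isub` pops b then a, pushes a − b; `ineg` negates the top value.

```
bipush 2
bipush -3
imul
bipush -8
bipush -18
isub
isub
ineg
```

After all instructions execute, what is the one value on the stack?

16

bipush 2    [2]
bipush -3   [2, -3]
imul        [-6]
bipush -8   [-6, -8]
bipush -18  [-6, -8, -18]
isub        [-6, 10]
isub        [-16]
ineg        [16]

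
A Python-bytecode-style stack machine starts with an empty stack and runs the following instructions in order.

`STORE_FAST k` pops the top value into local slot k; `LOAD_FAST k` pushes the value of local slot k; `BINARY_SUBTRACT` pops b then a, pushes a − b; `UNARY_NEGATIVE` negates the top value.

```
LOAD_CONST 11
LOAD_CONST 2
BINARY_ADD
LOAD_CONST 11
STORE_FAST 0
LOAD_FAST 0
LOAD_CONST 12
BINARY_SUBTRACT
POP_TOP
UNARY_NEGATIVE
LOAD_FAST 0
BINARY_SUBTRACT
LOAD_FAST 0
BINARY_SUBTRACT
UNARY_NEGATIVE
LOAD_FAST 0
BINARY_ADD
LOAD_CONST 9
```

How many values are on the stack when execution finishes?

2

LOAD_CONST 11   : [11]
LOAD_CONST 2    : [11, 2]
BINARY_ADD      : [13]
LOAD_CONST 11   : [13, 11]
STORE_FAST 0    : [13]
LOAD_FAST 0     : [13, 11]
LOAD_CONST 12   : [13, 11, 12]
BINARY_SUBTRACT : [13, -1]
POP_TOP         : [13]
UNARY_NEGATIVE  : [-13]
LOAD_FAST 0     : [-13, 11]
BINARY_SUBTRACT : [-24]
LOAD_FAST 0     : [-24, 11]
BINARY_SUBTRACT : [-35]
UNARY_NEGATIVE  : [35]
LOAD_FAST 0     : [35, 11]
BINARY_ADD      : [46]
LOAD_CONST 9    : [46, 9]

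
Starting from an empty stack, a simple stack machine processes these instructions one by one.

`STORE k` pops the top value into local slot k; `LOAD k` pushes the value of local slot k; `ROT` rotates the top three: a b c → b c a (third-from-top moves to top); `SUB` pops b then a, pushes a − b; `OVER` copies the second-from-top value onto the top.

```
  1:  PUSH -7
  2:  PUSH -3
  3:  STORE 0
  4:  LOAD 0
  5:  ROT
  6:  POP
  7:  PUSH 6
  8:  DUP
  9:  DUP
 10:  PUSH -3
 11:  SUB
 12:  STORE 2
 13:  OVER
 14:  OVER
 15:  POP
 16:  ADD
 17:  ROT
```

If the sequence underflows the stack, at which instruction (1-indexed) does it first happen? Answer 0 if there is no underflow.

PUSH -7  -7
PUSH -3  -7 -3
STORE 0  -7
LOAD 0   -7 -3
ROT  — needs 3 operands, stack has 2 → underflow

5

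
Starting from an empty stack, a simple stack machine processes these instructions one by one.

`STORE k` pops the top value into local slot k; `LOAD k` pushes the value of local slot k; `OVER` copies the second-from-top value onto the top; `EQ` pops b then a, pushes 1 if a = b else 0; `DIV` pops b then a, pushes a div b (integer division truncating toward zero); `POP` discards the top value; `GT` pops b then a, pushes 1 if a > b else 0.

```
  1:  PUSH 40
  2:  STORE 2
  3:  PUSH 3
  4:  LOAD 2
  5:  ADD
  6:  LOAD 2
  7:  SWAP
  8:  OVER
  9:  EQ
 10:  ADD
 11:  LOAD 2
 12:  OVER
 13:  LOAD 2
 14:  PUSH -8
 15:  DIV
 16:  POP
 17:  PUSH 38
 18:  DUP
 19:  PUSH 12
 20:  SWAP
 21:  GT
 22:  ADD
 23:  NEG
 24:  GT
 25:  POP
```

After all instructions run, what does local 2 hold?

40

PUSH 40  [40]
STORE 2  []
PUSH 3   [3]
LOAD 2   [3, 40]
ADD      [43]
LOAD 2   [43, 40]
SWAP     [40, 43]
OVER     [40, 43, 40]
EQ       [40, 0]
ADD      [40]
LOAD 2   [40, 40]
OVER     [40, 40, 40]
LOAD 2   [40, 40, 40, 40]
PUSH -8  [40, 40, 40, 40, -8]
DIV      [40, 40, 40, -5]
POP      [40, 40, 40]
PUSH 38  [40, 40, 40, 38]
DUP      [40, 40, 40, 38, 38]
PUSH 12  [40, 40, 40, 38, 38, 12]
SWAP     [40, 40, 40, 38, 12, 38]
GT       [40, 40, 40, 38, 0]
ADD      [40, 40, 40, 38]
NEG      [40, 40, 40, -38]
GT       [40, 40, 1]
POP      [40, 40]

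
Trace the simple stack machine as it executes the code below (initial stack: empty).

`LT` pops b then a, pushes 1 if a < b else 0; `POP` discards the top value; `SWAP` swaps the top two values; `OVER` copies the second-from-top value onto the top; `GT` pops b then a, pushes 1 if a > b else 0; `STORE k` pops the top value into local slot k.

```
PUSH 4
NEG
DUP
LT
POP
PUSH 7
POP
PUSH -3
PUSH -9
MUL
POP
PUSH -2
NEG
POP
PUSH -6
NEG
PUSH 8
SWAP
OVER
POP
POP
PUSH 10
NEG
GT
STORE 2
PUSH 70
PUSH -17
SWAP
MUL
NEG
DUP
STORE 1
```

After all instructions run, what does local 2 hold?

1

PUSH 4   : 4
NEG      : -4
DUP      : -4 -4
LT       : 0
POP      : (empty)
PUSH 7   : 7
POP      : (empty)
PUSH -3  : -3
PUSH -9  : -3 -9
MUL      : 27
POP      : (empty)
PUSH -2  : -2
NEG      : 2
POP      : (empty)
PUSH -6  : -6
NEG      : 6
PUSH 8   : 6 8
SWAP     : 8 6
OVER     : 8 6 8
POP      : 8 6
POP      : 8
PUSH 10  : 8 10
NEG      : 8 -10
GT       : 1
STORE 2  : (empty)
PUSH 70  : 70
PUSH -17 : 70 -17
SWAP     : -17 70
MUL      : -1190
NEG      : 1190
DUP      : 1190 1190
STORE 1  : 1190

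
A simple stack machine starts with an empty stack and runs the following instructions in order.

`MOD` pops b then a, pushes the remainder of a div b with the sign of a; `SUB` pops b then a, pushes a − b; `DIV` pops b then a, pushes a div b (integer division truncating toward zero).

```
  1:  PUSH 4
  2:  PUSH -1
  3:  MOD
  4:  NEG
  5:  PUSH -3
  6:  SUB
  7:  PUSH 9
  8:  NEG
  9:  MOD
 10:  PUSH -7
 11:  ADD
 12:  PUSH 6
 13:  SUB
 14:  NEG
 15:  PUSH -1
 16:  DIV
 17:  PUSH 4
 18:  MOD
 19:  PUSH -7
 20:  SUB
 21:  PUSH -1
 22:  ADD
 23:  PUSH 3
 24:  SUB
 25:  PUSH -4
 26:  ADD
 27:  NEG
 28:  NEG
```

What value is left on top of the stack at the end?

PUSH 4   [4]
PUSH -1  [4, -1]
MOD      [0]
NEG      [0]
PUSH -3  [0, -3]
SUB      [3]
PUSH 9   [3, 9]
NEG      [3, -9]
MOD      [3]
PUSH -7  [3, -7]
ADD      [-4]
PUSH 6   [-4, 6]
SUB      [-10]
NEG      [10]
PUSH -1  [10, -1]
DIV      [-10]
PUSH 4   [-10, 4]
MOD      [-2]
PUSH -7  [-2, -7]
SUB      [5]
PUSH -1  [5, -1]
ADD      [4]
PUSH 3   [4, 3]
SUB      [1]
PUSH -4  [1, -4]
ADD      [-3]
NEG      [3]
NEG      [-3]

-3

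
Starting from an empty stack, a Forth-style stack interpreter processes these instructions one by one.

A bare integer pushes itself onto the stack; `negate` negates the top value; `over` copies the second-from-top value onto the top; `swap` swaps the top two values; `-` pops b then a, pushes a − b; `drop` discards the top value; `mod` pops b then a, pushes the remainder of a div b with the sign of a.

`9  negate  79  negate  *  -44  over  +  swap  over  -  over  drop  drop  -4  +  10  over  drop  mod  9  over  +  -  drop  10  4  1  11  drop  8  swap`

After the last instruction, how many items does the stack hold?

4

9      : [9]
negate : [-9]
79     : [-9, 79]
negate : [-9, -79]
*      : [711]
-44    : [711, -44]
over   : [711, -44, 711]
+      : [711, 667]
swap   : [667, 711]
over   : [667, 711, 667]
-      : [667, 44]
over   : [667, 44, 667]
drop   : [667, 44]
drop   : [667]
-4     : [667, -4]
+      : [663]
10     : [663, 10]
over   : [663, 10, 663]
drop   : [663, 10]
mod    : [3]
9      : [3, 9]
over   : [3, 9, 3]
+      : [3, 12]
-      : [-9]
drop   : []
10     : [10]
4      : [10, 4]
1      : [10, 4, 1]
11     : [10, 4, 1, 11]
drop   : [10, 4, 1]
8      : [10, 4, 1, 8]
swap   : [10, 4, 8, 1]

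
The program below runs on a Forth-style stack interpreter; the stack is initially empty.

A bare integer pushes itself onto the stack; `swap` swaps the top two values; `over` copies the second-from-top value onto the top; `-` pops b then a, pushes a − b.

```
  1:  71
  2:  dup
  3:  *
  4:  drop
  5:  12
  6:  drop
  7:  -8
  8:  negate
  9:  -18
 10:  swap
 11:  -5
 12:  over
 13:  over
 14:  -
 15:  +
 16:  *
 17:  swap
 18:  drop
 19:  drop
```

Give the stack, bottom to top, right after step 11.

[-18, 8, -5]

71     -> [71]
dup    -> [71, 71]
*      -> [5041]
drop   -> []
12     -> [12]
drop   -> []
-8     -> [-8]
negate -> [8]
-18    -> [8, -18]
swap   -> [-18, 8]
-5     -> [-18, 8, -5]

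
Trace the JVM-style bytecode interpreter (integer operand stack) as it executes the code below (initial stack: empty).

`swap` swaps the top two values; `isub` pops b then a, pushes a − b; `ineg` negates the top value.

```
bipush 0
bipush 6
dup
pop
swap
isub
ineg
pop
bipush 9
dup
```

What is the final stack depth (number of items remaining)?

2

bipush 0 : 0
bipush 6 : 0 6
dup      : 0 6 6
pop      : 0 6
swap     : 6 0
isub     : 6
ineg     : -6
pop      : (empty)
bipush 9 : 9
dup      : 9 9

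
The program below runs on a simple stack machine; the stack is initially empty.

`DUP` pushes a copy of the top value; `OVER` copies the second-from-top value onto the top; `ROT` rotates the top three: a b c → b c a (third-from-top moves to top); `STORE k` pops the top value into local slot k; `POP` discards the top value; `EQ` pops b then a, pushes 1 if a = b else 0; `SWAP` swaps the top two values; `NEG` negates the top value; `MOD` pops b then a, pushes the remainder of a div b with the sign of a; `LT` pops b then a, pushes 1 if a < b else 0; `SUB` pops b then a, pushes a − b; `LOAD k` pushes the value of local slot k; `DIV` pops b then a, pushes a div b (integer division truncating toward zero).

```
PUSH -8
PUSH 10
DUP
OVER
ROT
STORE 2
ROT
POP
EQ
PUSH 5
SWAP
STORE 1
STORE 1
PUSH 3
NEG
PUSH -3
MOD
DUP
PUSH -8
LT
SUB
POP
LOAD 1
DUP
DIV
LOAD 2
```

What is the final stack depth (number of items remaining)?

2

PUSH -8 -> -8
PUSH 10 -> -8 10
DUP     -> -8 10 10
OVER    -> -8 10 10 10
ROT     -> -8 10 10 10
STORE 2 -> -8 10 10
ROT     -> 10 10 -8
POP     -> 10 10
EQ      -> 1
PUSH 5  -> 1 5
SWAP    -> 5 1
STORE 1 -> 5
STORE 1 -> (empty)
PUSH 3  -> 3
NEG     -> -3
PUSH -3 -> -3 -3
MOD     -> 0
DUP     -> 0 0
PUSH -8 -> 0 0 -8
LT      -> 0 0
SUB     -> 0
POP     -> (empty)
LOAD 1  -> 5
DUP     -> 5 5
DIV     -> 1
LOAD 2  -> 1 10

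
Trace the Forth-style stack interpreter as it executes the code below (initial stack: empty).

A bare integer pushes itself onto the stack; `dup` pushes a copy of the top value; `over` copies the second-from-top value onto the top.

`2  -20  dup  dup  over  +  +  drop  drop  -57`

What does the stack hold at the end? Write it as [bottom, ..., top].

[2, -57]

2    → [2]
-20  → [2, -20]
dup  → [2, -20, -20]
dup  → [2, -20, -20, -20]
over → [2, -20, -20, -20, -20]
+    → [2, -20, -20, -40]
+    → [2, -20, -60]
drop → [2, -20]
drop → [2]
-57  → [2, -57]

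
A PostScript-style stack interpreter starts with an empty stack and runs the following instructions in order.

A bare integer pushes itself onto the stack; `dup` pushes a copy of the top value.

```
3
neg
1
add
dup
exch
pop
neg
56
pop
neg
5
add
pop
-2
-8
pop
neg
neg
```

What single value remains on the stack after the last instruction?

-2

3    : 3
neg  : -3
1    : -3 1
add  : -2
dup  : -2 -2
exch : -2 -2
pop  : -2
neg  : 2
56   : 2 56
pop  : 2
neg  : -2
5    : -2 5
add  : 3
pop  : (empty)
-2   : -2
-8   : -2 -8
pop  : -2
neg  : 2
neg  : -2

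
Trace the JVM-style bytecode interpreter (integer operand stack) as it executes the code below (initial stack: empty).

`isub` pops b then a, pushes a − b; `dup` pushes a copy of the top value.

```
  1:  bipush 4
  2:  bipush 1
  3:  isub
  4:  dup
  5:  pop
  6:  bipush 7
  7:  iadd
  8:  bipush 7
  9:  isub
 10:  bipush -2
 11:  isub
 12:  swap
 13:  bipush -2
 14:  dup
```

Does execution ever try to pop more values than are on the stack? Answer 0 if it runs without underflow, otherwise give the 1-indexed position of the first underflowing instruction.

bipush 4  : 4
bipush 1  : 4 1
isub      : 3
dup       : 3 3
pop       : 3
bipush 7  : 3 7
iadd      : 10
bipush 7  : 10 7
isub      : 3
bipush -2 : 3 -2
isub      : 5
swap  — needs 2 operands, stack has 1 → underflow

12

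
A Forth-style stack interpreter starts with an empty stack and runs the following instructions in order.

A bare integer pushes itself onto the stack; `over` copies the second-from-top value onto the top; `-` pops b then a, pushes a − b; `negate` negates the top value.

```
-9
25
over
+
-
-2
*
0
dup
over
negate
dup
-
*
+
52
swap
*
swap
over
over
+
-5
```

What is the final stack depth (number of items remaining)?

-9     -> -9
25     -> -9 25
over   -> -9 25 -9
+      -> -9 16
-      -> -25
-2     -> -25 -2
*      -> 50
0      -> 50 0
dup    -> 50 0 0
over   -> 50 0 0 0
negate -> 50 0 0 0
dup    -> 50 0 0 0 0
-      -> 50 0 0 0
*      -> 50 0 0
+      -> 50 0
52     -> 50 0 52
swap   -> 50 52 0
*      -> 50 0
swap   -> 0 50
over   -> 0 50 0
over   -> 0 50 0 50
+      -> 0 50 50
-5     -> 0 50 50 -5

4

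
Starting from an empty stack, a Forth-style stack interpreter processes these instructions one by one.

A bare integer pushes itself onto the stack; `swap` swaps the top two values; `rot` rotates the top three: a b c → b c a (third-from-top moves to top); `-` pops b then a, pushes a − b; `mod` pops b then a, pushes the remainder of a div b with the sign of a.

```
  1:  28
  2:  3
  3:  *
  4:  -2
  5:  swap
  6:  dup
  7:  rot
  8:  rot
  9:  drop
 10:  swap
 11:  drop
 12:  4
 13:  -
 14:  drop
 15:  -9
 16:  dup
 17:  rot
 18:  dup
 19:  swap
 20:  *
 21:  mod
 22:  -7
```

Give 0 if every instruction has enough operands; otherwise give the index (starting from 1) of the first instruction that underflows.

17

28    28
3     28 3
*     84
-2    84 -2
swap  -2 84
dup   -2 84 84
rot   84 84 -2
rot   84 -2 84
drop  84 -2
swap  -2 84
drop  -2
4     -2 4
-     -6
drop  (empty)
-9    -9
dup   -9 -9
rot  — needs 3 operands, stack has 2 → underflow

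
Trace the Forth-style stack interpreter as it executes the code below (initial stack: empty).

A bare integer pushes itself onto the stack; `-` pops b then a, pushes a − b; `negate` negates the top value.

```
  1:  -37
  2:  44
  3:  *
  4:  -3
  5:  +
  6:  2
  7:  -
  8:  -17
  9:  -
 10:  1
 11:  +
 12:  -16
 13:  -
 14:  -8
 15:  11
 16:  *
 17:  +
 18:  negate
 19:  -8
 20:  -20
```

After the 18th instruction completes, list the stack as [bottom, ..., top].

[1687]

-37    -> [-37]
44     -> [-37, 44]
*      -> [-1628]
-3     -> [-1628, -3]
+      -> [-1631]
2      -> [-1631, 2]
-      -> [-1633]
-17    -> [-1633, -17]
-      -> [-1616]
1      -> [-1616, 1]
+      -> [-1615]
-16    -> [-1615, -16]
-      -> [-1599]
-8     -> [-1599, -8]
11     -> [-1599, -8, 11]
*      -> [-1599, -88]
+      -> [-1687]
negate -> [1687]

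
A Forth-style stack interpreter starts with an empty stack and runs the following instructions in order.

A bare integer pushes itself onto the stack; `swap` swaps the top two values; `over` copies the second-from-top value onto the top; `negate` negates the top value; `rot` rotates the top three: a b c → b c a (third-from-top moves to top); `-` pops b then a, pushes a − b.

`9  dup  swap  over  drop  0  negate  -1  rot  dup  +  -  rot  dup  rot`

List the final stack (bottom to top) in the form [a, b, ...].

9       9
dup     9 9
swap    9 9
over    9 9 9
drop    9 9
0       9 9 0
negate  9 9 0
-1      9 9 0 -1
rot     9 0 -1 9
dup     9 0 -1 9 9
+       9 0 -1 18
-       9 0 -19
rot     0 -19 9
dup     0 -19 9 9
rot     0 9 9 -19

[0, 9, 9, -19]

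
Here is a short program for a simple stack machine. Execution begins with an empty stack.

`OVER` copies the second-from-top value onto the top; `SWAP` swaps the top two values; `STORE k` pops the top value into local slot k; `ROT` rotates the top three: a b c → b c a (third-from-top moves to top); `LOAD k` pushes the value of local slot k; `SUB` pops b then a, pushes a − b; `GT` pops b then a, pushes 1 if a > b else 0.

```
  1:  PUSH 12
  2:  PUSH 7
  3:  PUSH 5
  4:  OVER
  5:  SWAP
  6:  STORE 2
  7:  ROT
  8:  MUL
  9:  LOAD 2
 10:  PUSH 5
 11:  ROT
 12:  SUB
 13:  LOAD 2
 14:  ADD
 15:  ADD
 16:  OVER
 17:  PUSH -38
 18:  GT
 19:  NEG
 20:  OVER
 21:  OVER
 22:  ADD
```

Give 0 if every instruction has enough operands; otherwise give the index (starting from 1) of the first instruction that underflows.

PUSH 12  : 12
PUSH 7   : 12 7
PUSH 5   : 12 7 5
OVER     : 12 7 5 7
SWAP     : 12 7 7 5
STORE 2  : 12 7 7
ROT      : 7 7 12
MUL      : 7 84
LOAD 2   : 7 84 5
PUSH 5   : 7 84 5 5
ROT      : 7 5 5 84
SUB      : 7 5 -79
LOAD 2   : 7 5 -79 5
ADD      : 7 5 -74
ADD      : 7 -69
OVER     : 7 -69 7
PUSH -38 : 7 -69 7 -38
GT       : 7 -69 1
NEG      : 7 -69 -1
OVER     : 7 -69 -1 -69
OVER     : 7 -69 -1 -69 -1
ADD      : 7 -69 -1 -70

0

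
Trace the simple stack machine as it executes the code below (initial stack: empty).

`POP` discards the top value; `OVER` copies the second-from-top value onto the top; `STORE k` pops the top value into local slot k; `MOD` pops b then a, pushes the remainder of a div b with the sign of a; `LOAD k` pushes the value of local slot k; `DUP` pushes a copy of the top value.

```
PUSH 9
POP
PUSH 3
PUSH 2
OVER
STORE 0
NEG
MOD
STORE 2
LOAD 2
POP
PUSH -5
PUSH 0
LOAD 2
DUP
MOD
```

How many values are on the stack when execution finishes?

3

PUSH 9   [9]
POP      []
PUSH 3   [3]
PUSH 2   [3, 2]
OVER     [3, 2, 3]
STORE 0  [3, 2]
NEG      [3, -2]
MOD      [1]
STORE 2  []
LOAD 2   [1]
POP      []
PUSH -5  [-5]
PUSH 0   [-5, 0]
LOAD 2   [-5, 0, 1]
DUP      [-5, 0, 1, 1]
MOD      [-5, 0, 0]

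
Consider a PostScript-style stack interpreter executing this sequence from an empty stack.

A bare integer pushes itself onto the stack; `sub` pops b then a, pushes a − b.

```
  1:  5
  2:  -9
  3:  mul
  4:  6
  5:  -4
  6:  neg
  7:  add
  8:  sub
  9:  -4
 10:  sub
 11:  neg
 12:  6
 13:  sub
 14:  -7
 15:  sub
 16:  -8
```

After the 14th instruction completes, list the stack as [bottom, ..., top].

5   -> [5]
-9  -> [5, -9]
mul -> [-45]
6   -> [-45, 6]
-4  -> [-45, 6, -4]
neg -> [-45, 6, 4]
add -> [-45, 10]
sub -> [-55]
-4  -> [-55, -4]
sub -> [-51]
neg -> [51]
6   -> [51, 6]
sub -> [45]
-7  -> [45, -7]

[45, -7]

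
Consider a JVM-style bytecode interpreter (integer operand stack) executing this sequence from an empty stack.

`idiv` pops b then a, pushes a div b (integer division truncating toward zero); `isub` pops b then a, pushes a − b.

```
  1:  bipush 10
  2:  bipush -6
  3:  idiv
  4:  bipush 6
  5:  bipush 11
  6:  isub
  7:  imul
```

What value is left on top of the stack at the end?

bipush 10  [10]
bipush -6  [10, -6]
idiv       [-1]
bipush 6   [-1, 6]
bipush 11  [-1, 6, 11]
isub       [-1, -5]
imul       [5]

5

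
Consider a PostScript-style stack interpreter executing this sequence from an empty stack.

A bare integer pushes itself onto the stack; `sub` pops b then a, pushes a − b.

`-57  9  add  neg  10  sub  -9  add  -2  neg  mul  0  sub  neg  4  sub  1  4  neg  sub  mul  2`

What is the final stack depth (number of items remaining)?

2

-57  -57
9    -57 9
add  -48
neg  48
10   48 10
sub  38
-9   38 -9
add  29
-2   29 -2
neg  29 2
mul  58
0    58 0
sub  58
neg  -58
4    -58 4
sub  -62
1    -62 1
4    -62 1 4
neg  -62 1 -4
sub  -62 5
mul  -310
2    -310 2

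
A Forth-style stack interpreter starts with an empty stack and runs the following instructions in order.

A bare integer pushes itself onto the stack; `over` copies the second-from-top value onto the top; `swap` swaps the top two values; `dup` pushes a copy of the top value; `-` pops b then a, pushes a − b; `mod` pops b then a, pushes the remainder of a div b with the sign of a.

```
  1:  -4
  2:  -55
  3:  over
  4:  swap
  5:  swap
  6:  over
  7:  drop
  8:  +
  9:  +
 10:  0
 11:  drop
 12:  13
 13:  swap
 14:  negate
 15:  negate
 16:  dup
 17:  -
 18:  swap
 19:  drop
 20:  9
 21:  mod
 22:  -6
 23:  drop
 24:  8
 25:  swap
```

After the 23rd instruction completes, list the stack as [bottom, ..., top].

-4     → [-4]
-55    → [-4, -55]
over   → [-4, -55, -4]
swap   → [-4, -4, -55]
swap   → [-4, -55, -4]
over   → [-4, -55, -4, -55]
drop   → [-4, -55, -4]
+      → [-4, -59]
+      → [-63]
0      → [-63, 0]
drop   → [-63]
13     → [-63, 13]
swap   → [13, -63]
negate → [13, 63]
negate → [13, -63]
dup    → [13, -63, -63]
-      → [13, 0]
swap   → [0, 13]
drop   → [0]
9      → [0, 9]
mod    → [0]
-6     → [0, -6]
drop   → [0]

[0]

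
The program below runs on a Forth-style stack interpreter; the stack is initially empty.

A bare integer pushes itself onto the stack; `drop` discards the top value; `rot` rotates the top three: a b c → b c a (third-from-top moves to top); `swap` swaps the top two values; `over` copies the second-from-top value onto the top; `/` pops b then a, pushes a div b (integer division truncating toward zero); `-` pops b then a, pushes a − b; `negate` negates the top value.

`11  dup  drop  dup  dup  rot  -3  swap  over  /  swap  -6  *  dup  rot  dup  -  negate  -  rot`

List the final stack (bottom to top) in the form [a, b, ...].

11     : [11]
dup    : [11, 11]
drop   : [11]
dup    : [11, 11]
dup    : [11, 11, 11]
rot    : [11, 11, 11]
-3     : [11, 11, 11, -3]
swap   : [11, 11, -3, 11]
over   : [11, 11, -3, 11, -3]
/      : [11, 11, -3, -3]
swap   : [11, 11, -3, -3]
-6     : [11, 11, -3, -3, -6]
*      : [11, 11, -3, 18]
dup    : [11, 11, -3, 18, 18]
rot    : [11, 11, 18, 18, -3]
dup    : [11, 11, 18, 18, -3, -3]
-      : [11, 11, 18, 18, 0]
negate : [11, 11, 18, 18, 0]
-      : [11, 11, 18, 18]
rot    : [11, 18, 18, 11]

[11, 18, 18, 11]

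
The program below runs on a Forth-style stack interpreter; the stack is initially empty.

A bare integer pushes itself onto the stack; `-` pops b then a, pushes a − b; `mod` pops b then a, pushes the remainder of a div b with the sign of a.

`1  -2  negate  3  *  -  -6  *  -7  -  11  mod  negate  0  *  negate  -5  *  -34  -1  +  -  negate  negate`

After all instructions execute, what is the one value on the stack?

35

1      → 1
-2     → 1 -2
negate → 1 2
3      → 1 2 3
*      → 1 6
-      → -5
-6     → -5 -6
*      → 30
-7     → 30 -7
-      → 37
11     → 37 11
mod    → 4
negate → -4
0      → -4 0
*      → 0
negate → 0
-5     → 0 -5
*      → 0
-34    → 0 -34
-1     → 0 -34 -1
+      → 0 -35
-      → 35
negate → -35
negate → 35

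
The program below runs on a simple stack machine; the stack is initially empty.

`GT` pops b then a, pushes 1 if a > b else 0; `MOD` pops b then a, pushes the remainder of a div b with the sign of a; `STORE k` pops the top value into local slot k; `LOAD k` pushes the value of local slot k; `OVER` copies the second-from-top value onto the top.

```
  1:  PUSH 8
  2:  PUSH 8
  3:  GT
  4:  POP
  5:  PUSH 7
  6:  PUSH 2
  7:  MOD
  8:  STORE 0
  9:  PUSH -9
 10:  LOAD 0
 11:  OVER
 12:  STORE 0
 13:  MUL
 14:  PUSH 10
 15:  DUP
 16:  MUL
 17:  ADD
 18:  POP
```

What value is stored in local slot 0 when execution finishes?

-9

PUSH 8  -> [8]
PUSH 8  -> [8, 8]
GT      -> [0]
POP     -> []
PUSH 7  -> [7]
PUSH 2  -> [7, 2]
MOD     -> [1]
STORE 0 -> []
PUSH -9 -> [-9]
LOAD 0  -> [-9, 1]
OVER    -> [-9, 1, -9]
STORE 0 -> [-9, 1]
MUL     -> [-9]
PUSH 10 -> [-9, 10]
DUP     -> [-9, 10, 10]
MUL     -> [-9, 100]
ADD     -> [91]
POP     -> []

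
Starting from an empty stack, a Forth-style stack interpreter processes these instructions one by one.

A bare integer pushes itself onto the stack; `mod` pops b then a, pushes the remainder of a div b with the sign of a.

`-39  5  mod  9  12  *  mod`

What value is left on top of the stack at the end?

-4

-39 -> -39
5   -> -39 5
mod -> -4
9   -> -4 9
12  -> -4 9 12
*   -> -4 108
mod -> -4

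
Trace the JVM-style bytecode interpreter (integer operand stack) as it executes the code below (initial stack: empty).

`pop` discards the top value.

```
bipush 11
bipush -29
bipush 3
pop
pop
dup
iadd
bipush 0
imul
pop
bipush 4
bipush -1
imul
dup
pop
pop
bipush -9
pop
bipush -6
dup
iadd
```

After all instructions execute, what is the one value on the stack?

bipush 11  -> 11
bipush -29 -> 11 -29
bipush 3   -> 11 -29 3
pop        -> 11 -29
pop        -> 11
dup        -> 11 11
iadd       -> 22
bipush 0   -> 22 0
imul       -> 0
pop        -> (empty)
bipush 4   -> 4
bipush -1  -> 4 -1
imul       -> -4
dup        -> -4 -4
pop        -> -4
pop        -> (empty)
bipush -9  -> -9
pop        -> (empty)
bipush -6  -> -6
dup        -> -6 -6
iadd       -> -12

-12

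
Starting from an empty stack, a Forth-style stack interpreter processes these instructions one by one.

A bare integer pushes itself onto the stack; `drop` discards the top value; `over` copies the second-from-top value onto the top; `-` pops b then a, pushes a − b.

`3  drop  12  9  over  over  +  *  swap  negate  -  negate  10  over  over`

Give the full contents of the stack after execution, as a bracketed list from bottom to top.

3      → 3
drop   → (empty)
12     → 12
9      → 12 9
over   → 12 9 12
over   → 12 9 12 9
+      → 12 9 21
*      → 12 189
swap   → 189 12
negate → 189 -12
-      → 201
negate → -201
10     → -201 10
over   → -201 10 -201
over   → -201 10 -201 10

[-201, 10, -201, 10]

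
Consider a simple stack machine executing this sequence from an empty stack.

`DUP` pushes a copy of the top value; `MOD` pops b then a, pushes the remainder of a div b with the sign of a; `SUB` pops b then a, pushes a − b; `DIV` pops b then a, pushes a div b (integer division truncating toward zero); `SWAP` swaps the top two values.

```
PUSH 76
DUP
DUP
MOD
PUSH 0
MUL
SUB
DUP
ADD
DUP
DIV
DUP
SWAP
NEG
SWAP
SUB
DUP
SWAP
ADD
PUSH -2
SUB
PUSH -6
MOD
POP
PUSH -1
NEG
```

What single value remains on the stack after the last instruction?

1

PUSH 76 → 76
DUP     → 76 76
DUP     → 76 76 76
MOD     → 76 0
PUSH 0  → 76 0 0
MUL     → 76 0
SUB     → 76
DUP     → 76 76
ADD     → 152
DUP     → 152 152
DIV     → 1
DUP     → 1 1
SWAP    → 1 1
NEG     → 1 -1
SWAP    → -1 1
SUB     → -2
DUP     → -2 -2
SWAP    → -2 -2
ADD     → -4
PUSH -2 → -4 -2
SUB     → -2
PUSH -6 → -2 -6
MOD     → -2
POP     → (empty)
PUSH -1 → -1
NEG     → 1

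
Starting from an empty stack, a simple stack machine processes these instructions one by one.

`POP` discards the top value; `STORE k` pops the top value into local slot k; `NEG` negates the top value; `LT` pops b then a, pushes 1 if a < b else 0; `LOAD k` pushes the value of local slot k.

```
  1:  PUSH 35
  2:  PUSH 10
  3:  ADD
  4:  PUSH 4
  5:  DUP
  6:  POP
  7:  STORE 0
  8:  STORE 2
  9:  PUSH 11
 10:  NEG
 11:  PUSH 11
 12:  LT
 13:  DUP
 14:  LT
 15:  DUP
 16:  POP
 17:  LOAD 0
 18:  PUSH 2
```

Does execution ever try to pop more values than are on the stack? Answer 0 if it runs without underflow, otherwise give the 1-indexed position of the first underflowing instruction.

0

PUSH 35 → 35
PUSH 10 → 35 10
ADD     → 45
PUSH 4  → 45 4
DUP     → 45 4 4
POP     → 45 4
STORE 0 → 45
STORE 2 → (empty)
PUSH 11 → 11
NEG     → -11
PUSH 11 → -11 11
LT      → 1
DUP     → 1 1
LT      → 0
DUP     → 0 0
POP     → 0
LOAD 0  → 0 4
PUSH 2  → 0 4 2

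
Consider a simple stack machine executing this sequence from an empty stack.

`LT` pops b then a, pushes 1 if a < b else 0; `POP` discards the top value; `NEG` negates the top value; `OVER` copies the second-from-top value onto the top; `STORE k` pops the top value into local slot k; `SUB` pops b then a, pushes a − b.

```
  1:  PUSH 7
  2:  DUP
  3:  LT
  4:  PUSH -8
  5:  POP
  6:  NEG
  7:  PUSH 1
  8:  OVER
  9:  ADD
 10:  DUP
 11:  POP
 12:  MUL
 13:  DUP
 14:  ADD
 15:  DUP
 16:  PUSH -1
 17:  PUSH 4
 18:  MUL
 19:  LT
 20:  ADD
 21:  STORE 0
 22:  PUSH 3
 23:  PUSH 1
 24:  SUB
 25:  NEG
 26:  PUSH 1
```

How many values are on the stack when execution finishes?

2

PUSH 7  → [7]
DUP     → [7, 7]
LT      → [0]
PUSH -8 → [0, -8]
POP     → [0]
NEG     → [0]
PUSH 1  → [0, 1]
OVER    → [0, 1, 0]
ADD     → [0, 1]
DUP     → [0, 1, 1]
POP     → [0, 1]
MUL     → [0]
DUP     → [0, 0]
ADD     → [0]
DUP     → [0, 0]
PUSH -1 → [0, 0, -1]
PUSH 4  → [0, 0, -1, 4]
MUL     → [0, 0, -4]
LT      → [0, 0]
ADD     → [0]
STORE 0 → []
PUSH 3  → [3]
PUSH 1  → [3, 1]
SUB     → [2]
NEG     → [-2]
PUSH 1  → [-2, 1]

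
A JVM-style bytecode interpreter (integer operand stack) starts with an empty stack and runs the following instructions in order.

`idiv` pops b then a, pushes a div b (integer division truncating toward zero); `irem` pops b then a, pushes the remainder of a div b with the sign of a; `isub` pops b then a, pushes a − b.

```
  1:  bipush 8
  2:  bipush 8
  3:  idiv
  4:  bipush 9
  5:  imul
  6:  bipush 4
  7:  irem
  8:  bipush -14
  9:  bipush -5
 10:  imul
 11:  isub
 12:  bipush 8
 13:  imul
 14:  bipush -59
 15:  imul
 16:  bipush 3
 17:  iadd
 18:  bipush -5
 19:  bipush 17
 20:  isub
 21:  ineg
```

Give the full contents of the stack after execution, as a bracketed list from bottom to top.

bipush 8    [8]
bipush 8    [8, 8]
idiv        [1]
bipush 9    [1, 9]
imul        [9]
bipush 4    [9, 4]
irem        [1]
bipush -14  [1, -14]
bipush -5   [1, -14, -5]
imul        [1, 70]
isub        [-69]
bipush 8    [-69, 8]
imul        [-552]
bipush -59  [-552, -59]
imul        [32568]
bipush 3    [32568, 3]
iadd        [32571]
bipush -5   [32571, -5]
bipush 17   [32571, -5, 17]
isub        [32571, -22]
ineg        [32571, 22]

[32571, 22]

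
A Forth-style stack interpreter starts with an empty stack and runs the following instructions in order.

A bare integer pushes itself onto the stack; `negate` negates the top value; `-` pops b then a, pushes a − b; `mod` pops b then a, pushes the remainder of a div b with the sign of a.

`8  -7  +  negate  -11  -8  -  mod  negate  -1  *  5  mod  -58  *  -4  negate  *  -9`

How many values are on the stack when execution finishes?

2

8      : [8]
-7     : [8, -7]
+      : [1]
negate : [-1]
-11    : [-1, -11]
-8     : [-1, -11, -8]
-      : [-1, -3]
mod    : [-1]
negate : [1]
-1     : [1, -1]
*      : [-1]
5      : [-1, 5]
mod    : [-1]
-58    : [-1, -58]
*      : [58]
-4     : [58, -4]
negate : [58, 4]
*      : [232]
-9     : [232, -9]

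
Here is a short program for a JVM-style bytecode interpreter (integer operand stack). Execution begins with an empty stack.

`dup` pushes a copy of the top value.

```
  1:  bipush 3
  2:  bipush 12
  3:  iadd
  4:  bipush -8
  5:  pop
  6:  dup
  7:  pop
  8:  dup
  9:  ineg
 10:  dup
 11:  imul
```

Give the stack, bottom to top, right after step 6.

bipush 3   3
bipush 12  3 12
iadd       15
bipush -8  15 -8
pop        15
dup        15 15

[15, 15]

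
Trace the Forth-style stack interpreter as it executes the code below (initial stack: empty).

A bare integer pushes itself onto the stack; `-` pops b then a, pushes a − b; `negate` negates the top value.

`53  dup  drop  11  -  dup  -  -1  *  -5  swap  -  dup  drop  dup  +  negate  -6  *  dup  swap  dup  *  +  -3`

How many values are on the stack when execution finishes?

2

53     -> 53
dup    -> 53 53
drop   -> 53
11     -> 53 11
-      -> 42
dup    -> 42 42
-      -> 0
-1     -> 0 -1
*      -> 0
-5     -> 0 -5
swap   -> -5 0
-      -> -5
dup    -> -5 -5
drop   -> -5
dup    -> -5 -5
+      -> -10
negate -> 10
-6     -> 10 -6
*      -> -60
dup    -> -60 -60
swap   -> -60 -60
dup    -> -60 -60 -60
*      -> -60 3600
+      -> 3540
-3     -> 3540 -3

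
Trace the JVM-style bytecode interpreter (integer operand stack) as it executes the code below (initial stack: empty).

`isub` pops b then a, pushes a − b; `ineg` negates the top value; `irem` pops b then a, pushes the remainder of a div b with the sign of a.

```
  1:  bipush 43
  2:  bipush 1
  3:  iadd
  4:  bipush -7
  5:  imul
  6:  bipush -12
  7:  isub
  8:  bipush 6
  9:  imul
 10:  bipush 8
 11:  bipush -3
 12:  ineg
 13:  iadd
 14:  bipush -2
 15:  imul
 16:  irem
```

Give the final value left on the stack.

bipush 43  : 43
bipush 1   : 43 1
iadd       : 44
bipush -7  : 44 -7
imul       : -308
bipush -12 : -308 -12
isub       : -296
bipush 6   : -296 6
imul       : -1776
bipush 8   : -1776 8
bipush -3  : -1776 8 -3
ineg       : -1776 8 3
iadd       : -1776 11
bipush -2  : -1776 11 -2
imul       : -1776 -22
irem       : -16

-16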